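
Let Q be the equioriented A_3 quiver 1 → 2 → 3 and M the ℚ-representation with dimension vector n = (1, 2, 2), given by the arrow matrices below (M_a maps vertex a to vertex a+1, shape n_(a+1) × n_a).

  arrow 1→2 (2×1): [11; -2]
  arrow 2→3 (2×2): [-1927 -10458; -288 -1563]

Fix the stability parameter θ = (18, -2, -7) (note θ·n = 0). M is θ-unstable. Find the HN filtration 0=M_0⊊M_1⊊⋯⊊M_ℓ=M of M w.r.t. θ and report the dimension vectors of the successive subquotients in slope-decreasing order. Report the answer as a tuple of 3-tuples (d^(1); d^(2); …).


Interval decomposition of M: I[1,3], I[2,3].
HN type (ℓ=2): μ^(1)=3; μ^(2)=-9/2

((1, 1, 1); (0, 1, 1))


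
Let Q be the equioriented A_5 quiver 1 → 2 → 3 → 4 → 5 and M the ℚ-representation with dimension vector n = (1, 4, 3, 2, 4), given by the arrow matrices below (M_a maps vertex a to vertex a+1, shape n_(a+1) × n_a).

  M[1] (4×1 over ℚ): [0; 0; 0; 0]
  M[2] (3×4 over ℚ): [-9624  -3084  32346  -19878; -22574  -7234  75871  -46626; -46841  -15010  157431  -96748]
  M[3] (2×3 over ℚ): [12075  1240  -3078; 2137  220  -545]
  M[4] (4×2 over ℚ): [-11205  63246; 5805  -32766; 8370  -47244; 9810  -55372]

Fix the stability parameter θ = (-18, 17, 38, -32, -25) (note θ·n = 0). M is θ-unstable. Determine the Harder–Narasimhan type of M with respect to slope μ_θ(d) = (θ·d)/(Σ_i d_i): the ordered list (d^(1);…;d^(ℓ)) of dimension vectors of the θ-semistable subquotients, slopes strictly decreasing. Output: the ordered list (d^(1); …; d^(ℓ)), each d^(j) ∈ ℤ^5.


Barcode: M ≅ I[1,1], I[2,2], I[2,3], I[2,4], I[2,5], I[5,5]^3. HN layers by μ_θ (6 steps, strictly decreasing):
  μ^(1)=38; μ^(2)=17; μ^(3)=23/3; μ^(4)=-1/2; μ^(5)=-18; μ^(6)=-25

((0, 0, 1, 0, 0); (0, 2, 0, 0, 0); (0, 1, 1, 1, 0); (0, 1, 1, 1, 1); (1, 0, 0, 0, 0); (0, 0, 0, 0, 3))


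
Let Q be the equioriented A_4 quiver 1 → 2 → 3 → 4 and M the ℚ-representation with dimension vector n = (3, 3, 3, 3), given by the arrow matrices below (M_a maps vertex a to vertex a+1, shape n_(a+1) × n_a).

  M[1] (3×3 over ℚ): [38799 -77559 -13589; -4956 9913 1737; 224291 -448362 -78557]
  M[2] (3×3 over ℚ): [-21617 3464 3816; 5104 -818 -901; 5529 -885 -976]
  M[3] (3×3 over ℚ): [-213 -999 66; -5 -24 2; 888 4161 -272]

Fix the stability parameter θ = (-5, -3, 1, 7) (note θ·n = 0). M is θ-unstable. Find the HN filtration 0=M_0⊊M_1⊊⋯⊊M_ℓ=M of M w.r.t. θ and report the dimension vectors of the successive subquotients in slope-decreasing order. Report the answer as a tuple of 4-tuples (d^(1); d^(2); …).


Barcode: M ≅ I[1,3], I[1,4]^2, I[4,4]. HN layers by μ_θ (4 steps, strictly decreasing):
  μ^(1)=7; μ^(2)=1; μ^(3)=-3; μ^(4)=-5

((0, 0, 0, 3); (0, 0, 3, 0); (0, 3, 0, 0); (3, 0, 0, 0))


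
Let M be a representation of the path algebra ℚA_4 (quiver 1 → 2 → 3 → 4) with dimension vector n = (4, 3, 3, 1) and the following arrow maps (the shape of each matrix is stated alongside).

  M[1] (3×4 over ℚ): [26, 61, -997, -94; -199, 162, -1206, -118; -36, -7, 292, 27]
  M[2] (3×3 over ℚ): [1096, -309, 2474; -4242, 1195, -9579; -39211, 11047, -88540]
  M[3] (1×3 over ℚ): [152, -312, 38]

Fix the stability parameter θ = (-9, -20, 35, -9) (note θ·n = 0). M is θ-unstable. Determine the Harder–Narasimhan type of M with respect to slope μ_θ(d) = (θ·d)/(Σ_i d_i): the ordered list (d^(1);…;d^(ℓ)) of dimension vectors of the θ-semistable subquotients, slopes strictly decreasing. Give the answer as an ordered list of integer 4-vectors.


Interval decomposition of M: I[1,1], I[1,3]^2, I[1,4].
HN type (ℓ=4): μ^(1)=35; μ^(2)=13; μ^(3)=-9; μ^(4)=-29/2

((0, 0, 2, 0); (0, 0, 1, 1); (1, 0, 0, 0); (3, 3, 0, 0))


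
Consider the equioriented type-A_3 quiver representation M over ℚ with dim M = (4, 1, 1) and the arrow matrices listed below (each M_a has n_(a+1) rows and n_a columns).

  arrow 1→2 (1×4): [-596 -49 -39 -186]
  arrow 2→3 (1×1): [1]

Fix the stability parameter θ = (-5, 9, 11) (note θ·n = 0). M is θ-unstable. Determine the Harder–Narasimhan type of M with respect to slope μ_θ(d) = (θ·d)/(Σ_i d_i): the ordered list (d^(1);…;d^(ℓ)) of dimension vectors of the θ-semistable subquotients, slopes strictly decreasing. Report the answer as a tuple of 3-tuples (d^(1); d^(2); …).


Interval decomposition of M: I[1,1]^3, I[1,3].
HN type (ℓ=3): μ^(1)=11; μ^(2)=9; μ^(3)=-5

((0, 0, 1); (0, 1, 0); (4, 0, 0))


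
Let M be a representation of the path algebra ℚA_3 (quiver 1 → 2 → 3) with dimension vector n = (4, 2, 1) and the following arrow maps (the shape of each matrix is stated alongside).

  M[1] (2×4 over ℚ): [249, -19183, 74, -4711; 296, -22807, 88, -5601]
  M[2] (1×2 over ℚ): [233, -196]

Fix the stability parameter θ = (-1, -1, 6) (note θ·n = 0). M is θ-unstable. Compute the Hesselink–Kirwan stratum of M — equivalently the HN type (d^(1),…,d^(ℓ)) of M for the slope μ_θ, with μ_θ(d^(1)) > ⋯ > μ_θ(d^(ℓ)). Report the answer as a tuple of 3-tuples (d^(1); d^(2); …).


Barcode: M ≅ I[1,1]^2, I[1,2], I[1,3]. HN layers by μ_θ (2 steps, strictly decreasing):
  μ^(1)=6; μ^(2)=-1

((0, 0, 1); (4, 2, 0))


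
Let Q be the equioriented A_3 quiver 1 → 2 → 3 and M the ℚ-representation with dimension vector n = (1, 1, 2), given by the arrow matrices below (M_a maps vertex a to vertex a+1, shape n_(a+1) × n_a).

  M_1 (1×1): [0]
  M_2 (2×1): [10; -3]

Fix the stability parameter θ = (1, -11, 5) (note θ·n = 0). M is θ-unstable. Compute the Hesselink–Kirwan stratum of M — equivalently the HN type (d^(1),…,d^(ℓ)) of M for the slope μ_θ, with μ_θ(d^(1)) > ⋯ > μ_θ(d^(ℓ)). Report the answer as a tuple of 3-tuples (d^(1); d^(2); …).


Barcode: M ≅ I[1,1], I[2,3], I[3,3]. HN layers by μ_θ (3 steps, strictly decreasing):
  μ^(1)=5; μ^(2)=1; μ^(3)=-11

((0, 0, 2); (1, 0, 0); (0, 1, 0))


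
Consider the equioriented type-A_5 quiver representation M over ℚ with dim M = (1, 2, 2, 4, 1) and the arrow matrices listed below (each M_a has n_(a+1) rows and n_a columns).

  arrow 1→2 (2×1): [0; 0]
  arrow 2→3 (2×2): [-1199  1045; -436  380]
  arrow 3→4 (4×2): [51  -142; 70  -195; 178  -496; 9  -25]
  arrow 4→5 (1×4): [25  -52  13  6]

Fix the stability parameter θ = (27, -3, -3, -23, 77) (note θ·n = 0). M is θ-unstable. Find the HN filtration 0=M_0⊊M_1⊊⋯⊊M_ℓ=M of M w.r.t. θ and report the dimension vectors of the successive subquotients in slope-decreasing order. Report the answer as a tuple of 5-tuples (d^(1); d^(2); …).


Interval decomposition of M: I[1,1], I[2,2], I[2,5], I[3,4], I[4,4]^2.
HN type (ℓ=6): μ^(1)=77; μ^(2)=27; μ^(3)=-3; μ^(4)=-29/3; μ^(5)=-13; μ^(6)=-23

((0, 0, 0, 0, 1); (1, 0, 0, 0, 0); (0, 1, 0, 0, 0); (0, 1, 1, 1, 0); (0, 0, 1, 1, 0); (0, 0, 0, 2, 0))


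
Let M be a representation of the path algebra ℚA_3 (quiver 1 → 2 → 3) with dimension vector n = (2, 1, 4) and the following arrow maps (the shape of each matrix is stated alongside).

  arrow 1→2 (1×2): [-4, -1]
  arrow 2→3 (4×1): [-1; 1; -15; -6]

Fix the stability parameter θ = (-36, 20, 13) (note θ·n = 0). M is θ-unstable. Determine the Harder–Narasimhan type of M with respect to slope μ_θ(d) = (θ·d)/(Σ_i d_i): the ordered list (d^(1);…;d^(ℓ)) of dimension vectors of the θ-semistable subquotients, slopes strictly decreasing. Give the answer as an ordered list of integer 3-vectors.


Interval decomposition of M: I[1,1], I[1,3], I[3,3]^3.
HN type (ℓ=3): μ^(1)=33/2; μ^(2)=13; μ^(3)=-36

((0, 1, 1); (0, 0, 3); (2, 0, 0))


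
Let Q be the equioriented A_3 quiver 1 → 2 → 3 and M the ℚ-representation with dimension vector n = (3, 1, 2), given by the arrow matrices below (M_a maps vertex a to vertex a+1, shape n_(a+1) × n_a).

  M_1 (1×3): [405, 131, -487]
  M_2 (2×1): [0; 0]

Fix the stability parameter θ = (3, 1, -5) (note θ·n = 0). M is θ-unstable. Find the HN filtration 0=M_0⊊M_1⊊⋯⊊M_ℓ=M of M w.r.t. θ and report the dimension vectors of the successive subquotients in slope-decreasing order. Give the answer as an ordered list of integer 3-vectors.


Via rank(M_{q-1}∘⋯∘M_p): M ≅ I[1,1]^2, I[1,2], I[3,3]^2.
μ_θ-semistable layers: μ^(1)=3; μ^(2)=2; μ^(3)=-5

((2, 0, 0); (1, 1, 0); (0, 0, 2))


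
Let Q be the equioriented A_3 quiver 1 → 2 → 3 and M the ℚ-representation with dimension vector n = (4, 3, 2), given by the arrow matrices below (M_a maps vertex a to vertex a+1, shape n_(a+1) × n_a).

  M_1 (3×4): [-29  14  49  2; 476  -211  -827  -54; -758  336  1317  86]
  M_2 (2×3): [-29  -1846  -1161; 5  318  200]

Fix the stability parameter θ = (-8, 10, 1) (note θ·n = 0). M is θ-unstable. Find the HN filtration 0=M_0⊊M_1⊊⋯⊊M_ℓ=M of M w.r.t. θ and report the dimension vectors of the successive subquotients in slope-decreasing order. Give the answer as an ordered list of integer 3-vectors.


Via rank(M_{q-1}∘⋯∘M_p): M ≅ I[1,1], I[1,2], I[1,3]^2.
μ_θ-semistable layers: μ^(1)=10; μ^(2)=11/2; μ^(3)=-8

((0, 1, 0); (0, 2, 2); (4, 0, 0))


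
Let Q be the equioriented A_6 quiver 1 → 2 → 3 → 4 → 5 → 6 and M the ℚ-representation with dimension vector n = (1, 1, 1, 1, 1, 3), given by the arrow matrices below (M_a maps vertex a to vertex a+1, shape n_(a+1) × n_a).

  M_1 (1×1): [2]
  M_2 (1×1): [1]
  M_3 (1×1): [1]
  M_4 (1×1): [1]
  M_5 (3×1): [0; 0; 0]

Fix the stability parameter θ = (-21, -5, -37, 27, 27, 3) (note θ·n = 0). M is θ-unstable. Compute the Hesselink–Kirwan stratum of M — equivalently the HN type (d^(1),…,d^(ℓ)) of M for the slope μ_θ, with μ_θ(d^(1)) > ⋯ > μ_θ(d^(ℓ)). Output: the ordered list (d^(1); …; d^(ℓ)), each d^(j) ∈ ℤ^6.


Interval decomposition of M: I[1,5], I[6,6]^3.
HN type (ℓ=3): μ^(1)=27; μ^(2)=3; μ^(3)=-21

((0, 0, 0, 1, 1, 0); (0, 0, 0, 0, 0, 3); (1, 1, 1, 0, 0, 0))


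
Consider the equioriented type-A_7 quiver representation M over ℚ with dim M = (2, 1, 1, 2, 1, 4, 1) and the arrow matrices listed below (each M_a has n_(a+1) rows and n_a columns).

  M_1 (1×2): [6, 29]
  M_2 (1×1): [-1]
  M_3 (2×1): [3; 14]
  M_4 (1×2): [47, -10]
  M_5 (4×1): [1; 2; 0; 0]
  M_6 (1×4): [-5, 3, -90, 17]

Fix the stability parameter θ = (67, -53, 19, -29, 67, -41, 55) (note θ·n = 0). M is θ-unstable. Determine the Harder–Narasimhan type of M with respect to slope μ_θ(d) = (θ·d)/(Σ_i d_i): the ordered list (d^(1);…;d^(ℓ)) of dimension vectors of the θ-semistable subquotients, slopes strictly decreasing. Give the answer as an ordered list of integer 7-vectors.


Interval decomposition of M: I[1,1], I[1,7], I[4,4], I[6,6]^3.
HN type (ℓ=6): μ^(1)=67; μ^(2)=55; μ^(3)=13; μ^(4)=1; μ^(5)=-29; μ^(6)=-41

((1, 0, 0, 0, 0, 0, 0); (0, 0, 0, 0, 0, 0, 1); (0, 0, 0, 0, 1, 1, 0); (1, 1, 1, 1, 0, 0, 0); (0, 0, 0, 1, 0, 0, 0); (0, 0, 0, 0, 0, 3, 0))


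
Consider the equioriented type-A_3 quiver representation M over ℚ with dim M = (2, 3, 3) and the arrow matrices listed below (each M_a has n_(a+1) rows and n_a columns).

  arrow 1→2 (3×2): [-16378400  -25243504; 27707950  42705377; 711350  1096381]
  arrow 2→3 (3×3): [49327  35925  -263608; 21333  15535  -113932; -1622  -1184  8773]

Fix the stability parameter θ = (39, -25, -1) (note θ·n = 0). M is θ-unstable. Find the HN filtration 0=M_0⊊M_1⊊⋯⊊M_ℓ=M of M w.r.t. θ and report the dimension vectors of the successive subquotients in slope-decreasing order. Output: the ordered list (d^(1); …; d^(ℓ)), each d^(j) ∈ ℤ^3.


Via rank(M_{q-1}∘⋯∘M_p): M ≅ I[1,1], I[1,3], I[2,2], I[2,3], I[3,3].
μ_θ-semistable layers: μ^(1)=39; μ^(2)=13/3; μ^(3)=-1; μ^(4)=-25

((1, 0, 0); (1, 1, 1); (0, 0, 2); (0, 2, 0))


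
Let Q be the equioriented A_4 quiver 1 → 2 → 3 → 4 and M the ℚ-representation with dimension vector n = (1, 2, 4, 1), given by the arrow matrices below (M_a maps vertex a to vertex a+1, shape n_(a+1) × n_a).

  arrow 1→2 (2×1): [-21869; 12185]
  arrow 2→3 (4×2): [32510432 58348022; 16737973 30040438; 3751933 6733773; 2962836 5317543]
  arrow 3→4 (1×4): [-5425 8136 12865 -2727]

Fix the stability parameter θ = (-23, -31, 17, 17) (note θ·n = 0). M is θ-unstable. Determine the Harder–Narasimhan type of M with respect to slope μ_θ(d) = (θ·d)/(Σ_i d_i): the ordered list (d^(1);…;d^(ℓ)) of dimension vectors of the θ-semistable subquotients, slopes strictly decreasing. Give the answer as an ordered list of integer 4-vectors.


Interval decomposition of M: I[1,4], I[2,3], I[3,3]^2.
HN type (ℓ=3): μ^(1)=17; μ^(2)=-27; μ^(3)=-31

((0, 0, 4, 1); (1, 1, 0, 0); (0, 1, 0, 0))


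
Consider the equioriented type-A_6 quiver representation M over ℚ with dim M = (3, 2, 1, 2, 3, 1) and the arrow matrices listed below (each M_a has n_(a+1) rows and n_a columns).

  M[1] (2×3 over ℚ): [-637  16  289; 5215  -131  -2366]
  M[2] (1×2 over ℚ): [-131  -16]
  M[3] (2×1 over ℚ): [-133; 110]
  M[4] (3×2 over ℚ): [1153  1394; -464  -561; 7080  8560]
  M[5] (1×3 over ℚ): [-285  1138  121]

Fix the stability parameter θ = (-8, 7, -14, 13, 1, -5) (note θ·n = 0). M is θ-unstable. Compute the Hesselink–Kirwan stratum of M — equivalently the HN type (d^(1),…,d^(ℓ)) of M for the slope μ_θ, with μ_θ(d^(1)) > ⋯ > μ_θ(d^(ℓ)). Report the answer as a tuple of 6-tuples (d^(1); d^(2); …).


Interval decomposition of M: I[1,1], I[1,2], I[1,6], I[4,5], I[5,5].
HN type (ℓ=5): μ^(1)=7; μ^(2)=3; μ^(3)=1; μ^(4)=-7/2; μ^(5)=-8

((0, 1, 0, 1, 1, 0); (0, 0, 0, 1, 1, 1); (0, 0, 0, 0, 1, 0); (0, 1, 1, 0, 0, 0); (3, 0, 0, 0, 0, 0))


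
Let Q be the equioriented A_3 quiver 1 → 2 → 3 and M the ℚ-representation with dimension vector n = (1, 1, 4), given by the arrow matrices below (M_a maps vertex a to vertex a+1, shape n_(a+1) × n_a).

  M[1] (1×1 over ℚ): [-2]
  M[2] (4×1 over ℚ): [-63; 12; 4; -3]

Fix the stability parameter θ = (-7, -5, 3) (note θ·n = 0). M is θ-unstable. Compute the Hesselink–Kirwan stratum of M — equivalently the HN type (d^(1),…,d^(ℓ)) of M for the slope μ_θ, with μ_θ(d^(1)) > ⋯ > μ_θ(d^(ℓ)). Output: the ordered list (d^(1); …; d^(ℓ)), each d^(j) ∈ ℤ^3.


Via rank(M_{q-1}∘⋯∘M_p): M ≅ I[1,3], I[3,3]^3.
μ_θ-semistable layers: μ^(1)=3; μ^(2)=-5; μ^(3)=-7

((0, 0, 4); (0, 1, 0); (1, 0, 0))


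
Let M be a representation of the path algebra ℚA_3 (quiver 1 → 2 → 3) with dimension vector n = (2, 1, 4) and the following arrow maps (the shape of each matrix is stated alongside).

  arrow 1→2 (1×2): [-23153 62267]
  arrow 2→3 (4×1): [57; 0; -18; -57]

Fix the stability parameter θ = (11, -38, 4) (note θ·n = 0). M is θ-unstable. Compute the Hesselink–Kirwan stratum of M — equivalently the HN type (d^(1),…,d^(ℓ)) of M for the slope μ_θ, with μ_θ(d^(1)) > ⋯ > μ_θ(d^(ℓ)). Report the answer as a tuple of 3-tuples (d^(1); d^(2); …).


Barcode: M ≅ I[1,1], I[1,3], I[3,3]^3. HN layers by μ_θ (3 steps, strictly decreasing):
  μ^(1)=11; μ^(2)=4; μ^(3)=-27/2

((1, 0, 0); (0, 0, 4); (1, 1, 0))


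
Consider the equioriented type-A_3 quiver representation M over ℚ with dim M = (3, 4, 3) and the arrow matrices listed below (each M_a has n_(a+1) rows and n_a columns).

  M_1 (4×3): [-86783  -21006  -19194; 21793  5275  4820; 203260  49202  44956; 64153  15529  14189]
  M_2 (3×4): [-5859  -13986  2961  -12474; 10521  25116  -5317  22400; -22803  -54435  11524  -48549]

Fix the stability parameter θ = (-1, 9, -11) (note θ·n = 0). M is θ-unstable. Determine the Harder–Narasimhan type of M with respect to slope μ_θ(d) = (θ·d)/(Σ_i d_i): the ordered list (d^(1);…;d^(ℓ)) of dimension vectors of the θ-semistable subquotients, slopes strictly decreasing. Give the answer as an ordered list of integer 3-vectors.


Interval decomposition of M: I[1,2], I[1,3]^2, I[2,2], I[3,3].
HN type (ℓ=3): μ^(1)=9; μ^(2)=-1; μ^(3)=-11

((0, 2, 0); (3, 2, 2); (0, 0, 1))


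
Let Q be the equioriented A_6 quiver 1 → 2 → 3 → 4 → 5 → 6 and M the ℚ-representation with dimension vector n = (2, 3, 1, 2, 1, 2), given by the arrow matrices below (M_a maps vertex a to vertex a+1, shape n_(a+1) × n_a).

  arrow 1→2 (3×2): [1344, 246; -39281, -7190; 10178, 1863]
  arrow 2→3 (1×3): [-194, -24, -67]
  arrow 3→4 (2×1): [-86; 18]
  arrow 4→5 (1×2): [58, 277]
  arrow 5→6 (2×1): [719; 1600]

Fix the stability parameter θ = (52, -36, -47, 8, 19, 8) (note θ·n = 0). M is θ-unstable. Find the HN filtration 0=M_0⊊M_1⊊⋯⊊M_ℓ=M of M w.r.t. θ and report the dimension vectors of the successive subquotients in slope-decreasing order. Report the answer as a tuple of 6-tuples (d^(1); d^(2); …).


Via rank(M_{q-1}∘⋯∘M_p): M ≅ I[1,2], I[1,6], I[2,2], I[4,4], I[6,6].
μ_θ-semistable layers: μ^(1)=27/2; μ^(2)=8; μ^(3)=-31/3; μ^(4)=-36

((0, 0, 0, 0, 1, 1); (1, 1, 0, 2, 0, 1); (1, 1, 1, 0, 0, 0); (0, 1, 0, 0, 0, 0))


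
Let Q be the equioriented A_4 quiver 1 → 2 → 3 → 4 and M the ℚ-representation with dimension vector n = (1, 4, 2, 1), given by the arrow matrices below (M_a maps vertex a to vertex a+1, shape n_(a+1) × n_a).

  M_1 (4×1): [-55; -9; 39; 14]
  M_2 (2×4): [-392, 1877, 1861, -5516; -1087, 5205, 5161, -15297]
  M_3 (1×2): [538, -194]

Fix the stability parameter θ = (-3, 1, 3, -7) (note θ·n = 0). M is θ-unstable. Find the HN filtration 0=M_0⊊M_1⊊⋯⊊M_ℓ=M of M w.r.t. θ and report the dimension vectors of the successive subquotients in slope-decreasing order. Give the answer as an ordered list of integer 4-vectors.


Barcode: M ≅ I[1,4], I[2,2]^2, I[2,3]. HN layers by μ_θ (4 steps, strictly decreasing):
  μ^(1)=3; μ^(2)=1; μ^(3)=-1; μ^(4)=-3

((0, 0, 1, 0); (0, 3, 0, 0); (0, 1, 1, 1); (1, 0, 0, 0))


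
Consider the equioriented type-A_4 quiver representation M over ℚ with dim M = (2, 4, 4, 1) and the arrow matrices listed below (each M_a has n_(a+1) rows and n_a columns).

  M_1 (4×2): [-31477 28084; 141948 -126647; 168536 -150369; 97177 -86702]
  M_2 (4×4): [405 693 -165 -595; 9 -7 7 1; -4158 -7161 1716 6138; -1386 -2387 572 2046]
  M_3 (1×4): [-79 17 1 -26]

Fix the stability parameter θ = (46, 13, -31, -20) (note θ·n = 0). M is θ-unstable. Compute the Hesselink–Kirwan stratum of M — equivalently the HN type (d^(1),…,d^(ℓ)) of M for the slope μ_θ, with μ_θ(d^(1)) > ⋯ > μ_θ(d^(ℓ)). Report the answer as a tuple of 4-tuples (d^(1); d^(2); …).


Interval decomposition of M: I[1,2], I[1,4], I[2,2], I[2,3], I[3,3]^2.
HN type (ℓ=5): μ^(1)=59/2; μ^(2)=13; μ^(3)=2; μ^(4)=-9; μ^(5)=-31

((1, 1, 0, 0); (0, 1, 0, 0); (1, 1, 1, 1); (0, 1, 1, 0); (0, 0, 2, 0))


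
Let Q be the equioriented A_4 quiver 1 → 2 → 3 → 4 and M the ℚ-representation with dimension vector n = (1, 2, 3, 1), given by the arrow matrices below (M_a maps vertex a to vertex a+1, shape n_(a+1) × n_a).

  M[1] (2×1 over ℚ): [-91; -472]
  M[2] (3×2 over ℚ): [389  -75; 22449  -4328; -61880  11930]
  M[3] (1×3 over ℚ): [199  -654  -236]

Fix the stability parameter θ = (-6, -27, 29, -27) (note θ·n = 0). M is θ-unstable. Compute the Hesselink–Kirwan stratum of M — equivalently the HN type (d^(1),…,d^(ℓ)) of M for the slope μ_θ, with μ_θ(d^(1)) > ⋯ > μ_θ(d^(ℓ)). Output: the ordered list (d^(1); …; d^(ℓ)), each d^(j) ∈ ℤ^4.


Interval decomposition of M: I[1,4], I[2,3], I[3,3].
HN type (ℓ=4): μ^(1)=29; μ^(2)=1; μ^(3)=-33/2; μ^(4)=-27

((0, 0, 2, 0); (0, 0, 1, 1); (1, 1, 0, 0); (0, 1, 0, 0))


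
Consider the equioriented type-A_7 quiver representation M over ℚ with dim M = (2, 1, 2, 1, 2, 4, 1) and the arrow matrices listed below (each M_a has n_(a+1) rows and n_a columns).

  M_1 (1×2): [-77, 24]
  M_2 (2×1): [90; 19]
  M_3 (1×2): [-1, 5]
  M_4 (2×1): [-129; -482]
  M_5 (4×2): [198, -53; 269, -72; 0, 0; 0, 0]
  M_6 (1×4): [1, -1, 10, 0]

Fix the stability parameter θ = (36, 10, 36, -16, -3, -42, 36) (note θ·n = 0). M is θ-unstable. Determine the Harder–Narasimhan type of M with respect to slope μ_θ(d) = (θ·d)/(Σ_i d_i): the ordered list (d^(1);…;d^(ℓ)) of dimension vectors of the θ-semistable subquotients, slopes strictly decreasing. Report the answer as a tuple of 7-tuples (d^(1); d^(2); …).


Via rank(M_{q-1}∘⋯∘M_p): M ≅ I[1,1], I[1,7], I[3,3], I[5,6], I[6,6]^2.
μ_θ-semistable layers: μ^(1)=36; μ^(2)=7/2; μ^(3)=-45/2; μ^(4)=-42

((1, 0, 1, 0, 0, 0, 1); (1, 1, 1, 1, 1, 1, 0); (0, 0, 0, 0, 1, 1, 0); (0, 0, 0, 0, 0, 2, 0))


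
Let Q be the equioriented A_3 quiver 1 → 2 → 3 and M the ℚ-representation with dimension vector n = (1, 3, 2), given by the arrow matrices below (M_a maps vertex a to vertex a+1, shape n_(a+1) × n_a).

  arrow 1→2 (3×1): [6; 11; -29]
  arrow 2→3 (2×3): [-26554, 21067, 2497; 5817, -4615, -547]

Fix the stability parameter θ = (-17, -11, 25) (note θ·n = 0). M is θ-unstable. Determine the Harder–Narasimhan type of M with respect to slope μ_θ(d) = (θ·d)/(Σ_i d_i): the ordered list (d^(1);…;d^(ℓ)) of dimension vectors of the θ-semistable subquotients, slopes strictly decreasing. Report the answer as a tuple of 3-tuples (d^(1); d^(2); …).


Interval decomposition of M: I[1,2], I[2,3]^2.
HN type (ℓ=3): μ^(1)=25; μ^(2)=-11; μ^(3)=-17

((0, 0, 2); (0, 3, 0); (1, 0, 0))


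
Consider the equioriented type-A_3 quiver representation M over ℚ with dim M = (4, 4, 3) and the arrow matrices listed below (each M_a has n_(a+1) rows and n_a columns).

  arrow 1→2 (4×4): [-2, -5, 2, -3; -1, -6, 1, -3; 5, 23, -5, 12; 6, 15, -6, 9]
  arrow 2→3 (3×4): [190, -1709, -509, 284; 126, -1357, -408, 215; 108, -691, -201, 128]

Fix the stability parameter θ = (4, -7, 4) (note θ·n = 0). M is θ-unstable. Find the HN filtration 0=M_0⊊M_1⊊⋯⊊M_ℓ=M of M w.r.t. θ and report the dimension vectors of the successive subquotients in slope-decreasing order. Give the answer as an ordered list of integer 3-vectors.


Interval decomposition of M: I[1,1]^2, I[1,3]^2, I[2,2], I[2,3].
HN type (ℓ=3): μ^(1)=4; μ^(2)=-3/2; μ^(3)=-7

((2, 0, 3); (2, 2, 0); (0, 2, 0))


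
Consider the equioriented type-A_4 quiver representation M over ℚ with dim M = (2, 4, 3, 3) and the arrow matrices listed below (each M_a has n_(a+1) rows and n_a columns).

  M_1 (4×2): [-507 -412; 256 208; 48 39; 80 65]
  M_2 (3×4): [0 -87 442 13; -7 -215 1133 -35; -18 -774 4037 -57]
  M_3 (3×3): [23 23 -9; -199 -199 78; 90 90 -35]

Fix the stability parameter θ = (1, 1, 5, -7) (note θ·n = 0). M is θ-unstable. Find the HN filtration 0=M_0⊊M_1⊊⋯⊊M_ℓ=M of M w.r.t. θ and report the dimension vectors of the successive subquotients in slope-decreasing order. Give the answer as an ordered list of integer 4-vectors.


Via rank(M_{q-1}∘⋯∘M_p): M ≅ I[1,3], I[1,4], I[2,2], I[2,4], I[4,4].
μ_θ-semistable layers: μ^(1)=5; μ^(2)=1; μ^(3)=0; μ^(4)=-1/3; μ^(5)=-7

((0, 0, 1, 0); (1, 2, 0, 0); (1, 1, 1, 1); (0, 1, 1, 1); (0, 0, 0, 1))


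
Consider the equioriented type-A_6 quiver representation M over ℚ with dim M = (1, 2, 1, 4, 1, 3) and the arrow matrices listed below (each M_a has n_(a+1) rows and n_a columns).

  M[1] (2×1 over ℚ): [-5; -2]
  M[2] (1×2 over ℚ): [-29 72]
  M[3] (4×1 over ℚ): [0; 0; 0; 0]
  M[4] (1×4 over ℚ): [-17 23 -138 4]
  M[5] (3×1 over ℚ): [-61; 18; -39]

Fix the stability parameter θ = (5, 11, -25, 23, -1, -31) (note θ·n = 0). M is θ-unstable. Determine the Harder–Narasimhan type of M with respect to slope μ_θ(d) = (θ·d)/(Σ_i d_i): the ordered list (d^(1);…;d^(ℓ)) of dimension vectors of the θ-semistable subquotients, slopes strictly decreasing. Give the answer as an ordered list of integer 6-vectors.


Interval decomposition of M: I[1,3], I[2,2], I[4,4]^3, I[4,6], I[6,6]^2.
HN type (ℓ=4): μ^(1)=23; μ^(2)=11; μ^(3)=-3; μ^(4)=-31

((0, 0, 0, 3, 0, 0); (0, 1, 0, 0, 0, 0); (1, 1, 1, 1, 1, 1); (0, 0, 0, 0, 0, 2))


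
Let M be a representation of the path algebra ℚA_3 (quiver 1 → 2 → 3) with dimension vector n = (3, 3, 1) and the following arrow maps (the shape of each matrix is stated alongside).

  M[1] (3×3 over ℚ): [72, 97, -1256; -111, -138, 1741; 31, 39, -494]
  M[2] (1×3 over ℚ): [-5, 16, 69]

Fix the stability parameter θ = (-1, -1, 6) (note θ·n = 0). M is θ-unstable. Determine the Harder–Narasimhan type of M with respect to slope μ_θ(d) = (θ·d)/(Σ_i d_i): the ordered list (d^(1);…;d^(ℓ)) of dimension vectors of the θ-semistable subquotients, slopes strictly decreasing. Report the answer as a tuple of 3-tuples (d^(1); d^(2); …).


Interval decomposition of M: I[1,2]^2, I[1,3].
HN type (ℓ=2): μ^(1)=6; μ^(2)=-1

((0, 0, 1); (3, 3, 0))


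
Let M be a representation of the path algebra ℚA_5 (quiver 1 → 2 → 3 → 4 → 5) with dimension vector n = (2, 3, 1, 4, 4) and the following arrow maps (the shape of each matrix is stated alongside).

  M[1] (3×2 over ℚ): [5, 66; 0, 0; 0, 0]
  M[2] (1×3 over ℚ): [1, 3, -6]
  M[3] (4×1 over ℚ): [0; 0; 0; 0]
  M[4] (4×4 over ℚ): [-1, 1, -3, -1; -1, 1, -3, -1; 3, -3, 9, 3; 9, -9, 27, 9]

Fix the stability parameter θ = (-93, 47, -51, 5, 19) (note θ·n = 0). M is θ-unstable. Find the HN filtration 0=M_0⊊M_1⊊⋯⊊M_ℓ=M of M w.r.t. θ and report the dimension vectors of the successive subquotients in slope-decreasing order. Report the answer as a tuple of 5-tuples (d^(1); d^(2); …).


Barcode: M ≅ I[1,1], I[1,3], I[2,2]^2, I[4,4]^3, I[4,5], I[5,5]^3. HN layers by μ_θ (5 steps, strictly decreasing):
  μ^(1)=47; μ^(2)=19; μ^(3)=5; μ^(4)=-2; μ^(5)=-93

((0, 2, 0, 0, 0); (0, 0, 0, 0, 4); (0, 0, 0, 4, 0); (0, 1, 1, 0, 0); (2, 0, 0, 0, 0))


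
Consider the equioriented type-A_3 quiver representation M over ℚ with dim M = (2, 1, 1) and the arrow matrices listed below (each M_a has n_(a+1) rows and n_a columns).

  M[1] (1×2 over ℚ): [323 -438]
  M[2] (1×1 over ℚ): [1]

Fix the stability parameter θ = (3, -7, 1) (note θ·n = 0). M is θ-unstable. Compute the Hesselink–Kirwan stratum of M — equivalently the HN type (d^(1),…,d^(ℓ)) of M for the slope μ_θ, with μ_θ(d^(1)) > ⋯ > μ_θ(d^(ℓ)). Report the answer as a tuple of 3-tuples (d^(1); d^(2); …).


Via rank(M_{q-1}∘⋯∘M_p): M ≅ I[1,1], I[1,3].
μ_θ-semistable layers: μ^(1)=3; μ^(2)=1; μ^(3)=-2

((1, 0, 0); (0, 0, 1); (1, 1, 0))


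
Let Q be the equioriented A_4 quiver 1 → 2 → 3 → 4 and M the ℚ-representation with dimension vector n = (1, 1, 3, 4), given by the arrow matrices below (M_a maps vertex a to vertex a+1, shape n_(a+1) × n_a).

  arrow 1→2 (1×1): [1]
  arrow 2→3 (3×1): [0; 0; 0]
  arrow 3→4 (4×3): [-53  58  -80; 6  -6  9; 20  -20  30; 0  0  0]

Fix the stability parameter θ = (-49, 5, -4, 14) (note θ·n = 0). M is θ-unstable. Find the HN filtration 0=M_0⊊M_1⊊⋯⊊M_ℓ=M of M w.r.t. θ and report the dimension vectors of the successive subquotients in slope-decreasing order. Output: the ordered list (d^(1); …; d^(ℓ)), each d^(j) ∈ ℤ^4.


Via rank(M_{q-1}∘⋯∘M_p): M ≅ I[1,2], I[3,3], I[3,4]^2, I[4,4]^2.
μ_θ-semistable layers: μ^(1)=14; μ^(2)=5; μ^(3)=-4; μ^(4)=-49

((0, 0, 0, 4); (0, 1, 0, 0); (0, 0, 3, 0); (1, 0, 0, 0))


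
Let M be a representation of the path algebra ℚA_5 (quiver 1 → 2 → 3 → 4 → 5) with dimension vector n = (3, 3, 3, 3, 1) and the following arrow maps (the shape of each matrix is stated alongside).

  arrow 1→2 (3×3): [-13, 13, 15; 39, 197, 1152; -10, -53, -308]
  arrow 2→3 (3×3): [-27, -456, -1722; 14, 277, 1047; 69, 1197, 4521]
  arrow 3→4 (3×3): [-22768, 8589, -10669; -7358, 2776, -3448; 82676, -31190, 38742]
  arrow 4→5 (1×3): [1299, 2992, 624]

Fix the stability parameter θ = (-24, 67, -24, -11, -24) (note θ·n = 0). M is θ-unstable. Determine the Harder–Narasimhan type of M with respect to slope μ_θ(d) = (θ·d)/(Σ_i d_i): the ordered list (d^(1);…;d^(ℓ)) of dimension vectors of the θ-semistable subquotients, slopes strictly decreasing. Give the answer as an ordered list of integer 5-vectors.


Via rank(M_{q-1}∘⋯∘M_p): M ≅ I[1,2], I[1,3], I[1,5], I[3,4], I[4,4].
μ_θ-semistable layers: μ^(1)=67; μ^(2)=43/2; μ^(3)=2; μ^(4)=-11; μ^(5)=-24

((0, 1, 0, 0, 0); (0, 1, 1, 0, 0); (0, 1, 1, 1, 1); (0, 0, 0, 2, 0); (3, 0, 1, 0, 0))


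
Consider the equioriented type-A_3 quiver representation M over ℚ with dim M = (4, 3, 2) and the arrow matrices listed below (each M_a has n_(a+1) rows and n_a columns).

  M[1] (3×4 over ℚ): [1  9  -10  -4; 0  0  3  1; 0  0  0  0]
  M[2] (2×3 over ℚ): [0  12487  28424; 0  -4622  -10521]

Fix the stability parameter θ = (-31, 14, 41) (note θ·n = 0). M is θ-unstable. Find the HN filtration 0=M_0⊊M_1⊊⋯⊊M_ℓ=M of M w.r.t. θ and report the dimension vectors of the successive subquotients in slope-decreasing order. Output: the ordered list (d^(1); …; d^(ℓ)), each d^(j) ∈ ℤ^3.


Via rank(M_{q-1}∘⋯∘M_p): M ≅ I[1,1]^2, I[1,2], I[1,3], I[2,3].
μ_θ-semistable layers: μ^(1)=41; μ^(2)=14; μ^(3)=-31

((0, 0, 2); (0, 3, 0); (4, 0, 0))


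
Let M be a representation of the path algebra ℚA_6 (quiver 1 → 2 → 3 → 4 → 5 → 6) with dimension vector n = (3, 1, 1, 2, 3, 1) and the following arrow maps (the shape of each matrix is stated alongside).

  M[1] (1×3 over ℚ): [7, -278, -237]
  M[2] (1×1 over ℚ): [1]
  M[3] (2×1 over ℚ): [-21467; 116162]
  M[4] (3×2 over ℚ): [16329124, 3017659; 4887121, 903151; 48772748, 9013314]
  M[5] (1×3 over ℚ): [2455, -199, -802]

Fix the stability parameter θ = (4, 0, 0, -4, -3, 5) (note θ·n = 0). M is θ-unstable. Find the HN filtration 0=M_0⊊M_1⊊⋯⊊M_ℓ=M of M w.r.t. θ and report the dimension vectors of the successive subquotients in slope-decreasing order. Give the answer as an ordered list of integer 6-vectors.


Interval decomposition of M: I[1,1]^2, I[1,6], I[4,5], I[5,5].
HN type (ℓ=5): μ^(1)=5; μ^(2)=4; μ^(3)=-3/5; μ^(4)=-3; μ^(5)=-4

((0, 0, 0, 0, 0, 1); (2, 0, 0, 0, 0, 0); (1, 1, 1, 1, 1, 0); (0, 0, 0, 0, 2, 0); (0, 0, 0, 1, 0, 0))


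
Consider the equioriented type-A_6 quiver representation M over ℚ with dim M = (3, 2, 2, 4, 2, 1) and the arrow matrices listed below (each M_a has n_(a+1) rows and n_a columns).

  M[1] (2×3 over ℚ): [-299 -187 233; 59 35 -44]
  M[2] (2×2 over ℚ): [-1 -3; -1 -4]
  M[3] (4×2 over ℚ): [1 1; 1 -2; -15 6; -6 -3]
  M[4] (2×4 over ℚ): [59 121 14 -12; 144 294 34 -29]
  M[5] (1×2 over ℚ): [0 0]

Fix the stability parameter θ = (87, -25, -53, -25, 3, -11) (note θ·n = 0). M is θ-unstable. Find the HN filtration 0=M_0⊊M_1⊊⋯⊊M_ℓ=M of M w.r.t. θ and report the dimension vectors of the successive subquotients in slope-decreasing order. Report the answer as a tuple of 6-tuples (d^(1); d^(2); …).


Barcode: M ≅ I[1,1], I[1,4], I[1,5], I[4,4], I[4,5], I[6,6]. HN layers by μ_θ (5 steps, strictly decreasing):
  μ^(1)=87; μ^(2)=3; μ^(3)=-4; μ^(4)=-11; μ^(5)=-25

((1, 0, 0, 0, 0, 0); (0, 0, 0, 0, 2, 0); (2, 2, 2, 2, 0, 0); (0, 0, 0, 0, 0, 1); (0, 0, 0, 2, 0, 0))


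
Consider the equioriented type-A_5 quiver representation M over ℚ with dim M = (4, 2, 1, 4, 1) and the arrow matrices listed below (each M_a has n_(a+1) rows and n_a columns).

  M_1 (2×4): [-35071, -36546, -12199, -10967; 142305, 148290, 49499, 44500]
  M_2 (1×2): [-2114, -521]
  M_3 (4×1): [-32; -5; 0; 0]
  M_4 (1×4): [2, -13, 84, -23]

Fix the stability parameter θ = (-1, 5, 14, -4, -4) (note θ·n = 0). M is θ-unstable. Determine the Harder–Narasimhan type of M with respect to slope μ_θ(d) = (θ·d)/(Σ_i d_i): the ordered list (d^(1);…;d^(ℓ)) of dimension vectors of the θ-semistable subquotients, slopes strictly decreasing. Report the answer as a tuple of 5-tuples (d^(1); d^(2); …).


Interval decomposition of M: I[1,1]^2, I[1,2], I[1,5], I[4,4]^3.
HN type (ℓ=4): μ^(1)=5; μ^(2)=11/4; μ^(3)=-1; μ^(4)=-4

((0, 1, 0, 0, 0); (0, 1, 1, 1, 1); (4, 0, 0, 0, 0); (0, 0, 0, 3, 0))


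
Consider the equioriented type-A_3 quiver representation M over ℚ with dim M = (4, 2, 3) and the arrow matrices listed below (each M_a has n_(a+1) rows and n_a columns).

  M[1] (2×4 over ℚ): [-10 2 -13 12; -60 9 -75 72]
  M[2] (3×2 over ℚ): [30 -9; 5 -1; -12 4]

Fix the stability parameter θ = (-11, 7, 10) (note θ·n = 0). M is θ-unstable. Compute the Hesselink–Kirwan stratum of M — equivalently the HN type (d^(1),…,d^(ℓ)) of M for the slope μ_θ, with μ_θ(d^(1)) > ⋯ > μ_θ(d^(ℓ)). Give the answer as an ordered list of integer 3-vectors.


Interval decomposition of M: I[1,1]^2, I[1,3]^2, I[3,3].
HN type (ℓ=3): μ^(1)=10; μ^(2)=7; μ^(3)=-11

((0, 0, 3); (0, 2, 0); (4, 0, 0))


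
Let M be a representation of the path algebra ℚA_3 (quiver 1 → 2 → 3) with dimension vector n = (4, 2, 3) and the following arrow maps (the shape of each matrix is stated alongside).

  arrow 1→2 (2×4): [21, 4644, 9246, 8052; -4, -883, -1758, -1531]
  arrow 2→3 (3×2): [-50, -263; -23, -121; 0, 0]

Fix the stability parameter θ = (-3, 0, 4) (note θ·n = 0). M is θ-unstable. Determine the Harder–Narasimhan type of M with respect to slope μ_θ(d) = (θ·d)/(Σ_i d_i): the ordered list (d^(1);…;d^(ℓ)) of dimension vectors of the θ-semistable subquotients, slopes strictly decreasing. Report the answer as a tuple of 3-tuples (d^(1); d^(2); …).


Interval decomposition of M: I[1,1]^2, I[1,3]^2, I[3,3].
HN type (ℓ=3): μ^(1)=4; μ^(2)=0; μ^(3)=-3

((0, 0, 3); (0, 2, 0); (4, 0, 0))


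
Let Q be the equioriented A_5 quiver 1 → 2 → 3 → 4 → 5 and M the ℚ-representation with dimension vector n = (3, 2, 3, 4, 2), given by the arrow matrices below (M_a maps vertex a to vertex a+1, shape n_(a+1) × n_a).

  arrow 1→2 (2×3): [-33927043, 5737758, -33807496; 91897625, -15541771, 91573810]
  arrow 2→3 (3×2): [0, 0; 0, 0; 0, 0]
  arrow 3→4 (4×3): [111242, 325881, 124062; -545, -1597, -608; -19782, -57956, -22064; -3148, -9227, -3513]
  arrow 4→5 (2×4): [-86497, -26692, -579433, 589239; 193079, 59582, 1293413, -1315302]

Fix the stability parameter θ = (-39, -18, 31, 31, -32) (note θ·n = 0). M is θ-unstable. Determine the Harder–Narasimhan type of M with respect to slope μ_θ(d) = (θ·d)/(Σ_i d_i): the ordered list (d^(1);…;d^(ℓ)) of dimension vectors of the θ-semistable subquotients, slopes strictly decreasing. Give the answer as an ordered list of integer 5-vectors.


Barcode: M ≅ I[1,1], I[1,2]^2, I[3,4], I[3,5]^2, I[4,4]. HN layers by μ_θ (4 steps, strictly decreasing):
  μ^(1)=31; μ^(2)=10; μ^(3)=-18; μ^(4)=-39

((0, 0, 1, 2, 0); (0, 0, 2, 2, 2); (0, 2, 0, 0, 0); (3, 0, 0, 0, 0))


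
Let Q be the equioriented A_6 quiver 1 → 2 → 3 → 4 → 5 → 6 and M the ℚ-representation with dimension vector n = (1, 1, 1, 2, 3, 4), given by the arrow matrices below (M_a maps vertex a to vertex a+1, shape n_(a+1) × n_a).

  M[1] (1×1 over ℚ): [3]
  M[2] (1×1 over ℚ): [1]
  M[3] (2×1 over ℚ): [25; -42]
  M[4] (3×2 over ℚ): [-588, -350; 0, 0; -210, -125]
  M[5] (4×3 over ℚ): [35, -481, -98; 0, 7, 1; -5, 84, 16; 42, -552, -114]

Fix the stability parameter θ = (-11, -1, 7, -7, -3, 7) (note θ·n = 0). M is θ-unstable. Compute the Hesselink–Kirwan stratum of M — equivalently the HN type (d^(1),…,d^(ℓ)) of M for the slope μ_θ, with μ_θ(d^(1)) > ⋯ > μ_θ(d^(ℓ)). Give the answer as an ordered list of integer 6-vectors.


Barcode: M ≅ I[1,4], I[4,6], I[5,6]^2, I[6,6]. HN layers by μ_θ (6 steps, strictly decreasing):
  μ^(1)=7; μ^(2)=0; μ^(3)=-1; μ^(4)=-3; μ^(5)=-7; μ^(6)=-11

((0, 0, 0, 0, 0, 4); (0, 0, 1, 1, 0, 0); (0, 1, 0, 0, 0, 0); (0, 0, 0, 0, 3, 0); (0, 0, 0, 1, 0, 0); (1, 0, 0, 0, 0, 0))


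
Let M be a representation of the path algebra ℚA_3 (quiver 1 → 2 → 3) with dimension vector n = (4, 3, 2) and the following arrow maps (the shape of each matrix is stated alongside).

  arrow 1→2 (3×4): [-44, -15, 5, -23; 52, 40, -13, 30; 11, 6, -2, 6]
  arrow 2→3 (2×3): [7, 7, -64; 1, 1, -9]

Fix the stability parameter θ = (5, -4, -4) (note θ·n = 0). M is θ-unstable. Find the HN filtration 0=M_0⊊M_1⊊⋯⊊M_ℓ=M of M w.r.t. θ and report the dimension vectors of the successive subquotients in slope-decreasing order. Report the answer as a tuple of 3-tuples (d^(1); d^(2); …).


Interval decomposition of M: I[1,1], I[1,2], I[1,3]^2.
HN type (ℓ=3): μ^(1)=5; μ^(2)=1/2; μ^(3)=-1

((1, 0, 0); (1, 1, 0); (2, 2, 2))


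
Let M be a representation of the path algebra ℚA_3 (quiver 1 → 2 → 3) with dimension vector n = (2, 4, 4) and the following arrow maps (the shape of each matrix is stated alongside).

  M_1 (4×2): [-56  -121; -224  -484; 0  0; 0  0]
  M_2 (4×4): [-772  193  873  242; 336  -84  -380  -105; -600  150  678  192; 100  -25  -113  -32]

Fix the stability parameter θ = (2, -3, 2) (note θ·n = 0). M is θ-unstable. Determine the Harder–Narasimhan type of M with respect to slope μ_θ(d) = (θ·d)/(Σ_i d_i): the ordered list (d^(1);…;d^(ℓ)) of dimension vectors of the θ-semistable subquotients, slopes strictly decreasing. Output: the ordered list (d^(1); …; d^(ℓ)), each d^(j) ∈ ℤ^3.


Interval decomposition of M: I[1,1], I[1,2], I[2,2], I[2,3]^2, I[3,3]^2.
HN type (ℓ=3): μ^(1)=2; μ^(2)=-1/2; μ^(3)=-3

((1, 0, 4); (1, 1, 0); (0, 3, 0))


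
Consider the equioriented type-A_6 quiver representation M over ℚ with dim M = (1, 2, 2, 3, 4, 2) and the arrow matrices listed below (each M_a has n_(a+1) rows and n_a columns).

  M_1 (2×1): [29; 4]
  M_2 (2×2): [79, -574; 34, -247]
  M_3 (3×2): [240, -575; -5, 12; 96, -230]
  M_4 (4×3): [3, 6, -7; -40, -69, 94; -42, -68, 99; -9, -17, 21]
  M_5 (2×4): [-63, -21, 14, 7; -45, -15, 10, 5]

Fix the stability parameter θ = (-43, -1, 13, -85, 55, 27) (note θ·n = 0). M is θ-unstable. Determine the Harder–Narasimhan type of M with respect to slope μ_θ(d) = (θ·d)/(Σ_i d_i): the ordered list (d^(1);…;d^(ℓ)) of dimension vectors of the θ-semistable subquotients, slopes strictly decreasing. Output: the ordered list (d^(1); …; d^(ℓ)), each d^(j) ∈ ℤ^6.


Barcode: M ≅ I[1,5], I[2,5], I[4,5], I[5,6], I[6,6]. HN layers by μ_θ (6 steps, strictly decreasing):
  μ^(1)=55; μ^(2)=41; μ^(3)=27; μ^(4)=-73/3; μ^(5)=-43; μ^(6)=-85

((0, 0, 0, 0, 3, 0); (0, 0, 0, 0, 1, 1); (0, 0, 0, 0, 0, 1); (0, 2, 2, 2, 0, 0); (1, 0, 0, 0, 0, 0); (0, 0, 0, 1, 0, 0))


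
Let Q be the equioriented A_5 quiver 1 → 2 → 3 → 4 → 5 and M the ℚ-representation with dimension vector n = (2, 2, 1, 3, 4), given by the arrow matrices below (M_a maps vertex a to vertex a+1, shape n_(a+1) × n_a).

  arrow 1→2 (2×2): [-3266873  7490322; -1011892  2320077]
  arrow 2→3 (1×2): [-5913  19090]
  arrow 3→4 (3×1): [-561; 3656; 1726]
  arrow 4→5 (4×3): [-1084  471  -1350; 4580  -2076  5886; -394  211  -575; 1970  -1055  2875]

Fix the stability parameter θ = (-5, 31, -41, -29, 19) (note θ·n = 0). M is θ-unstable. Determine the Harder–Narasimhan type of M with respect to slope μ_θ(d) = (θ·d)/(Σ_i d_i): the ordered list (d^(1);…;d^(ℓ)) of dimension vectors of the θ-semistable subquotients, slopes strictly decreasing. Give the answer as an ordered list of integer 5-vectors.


Barcode: M ≅ I[1,2], I[1,4], I[4,5]^2, I[5,5]^2. HN layers by μ_θ (5 steps, strictly decreasing):
  μ^(1)=31; μ^(2)=19; μ^(3)=-5; μ^(4)=-11; μ^(5)=-29

((0, 1, 0, 0, 0); (0, 0, 0, 0, 4); (1, 0, 0, 0, 0); (1, 1, 1, 1, 0); (0, 0, 0, 2, 0))


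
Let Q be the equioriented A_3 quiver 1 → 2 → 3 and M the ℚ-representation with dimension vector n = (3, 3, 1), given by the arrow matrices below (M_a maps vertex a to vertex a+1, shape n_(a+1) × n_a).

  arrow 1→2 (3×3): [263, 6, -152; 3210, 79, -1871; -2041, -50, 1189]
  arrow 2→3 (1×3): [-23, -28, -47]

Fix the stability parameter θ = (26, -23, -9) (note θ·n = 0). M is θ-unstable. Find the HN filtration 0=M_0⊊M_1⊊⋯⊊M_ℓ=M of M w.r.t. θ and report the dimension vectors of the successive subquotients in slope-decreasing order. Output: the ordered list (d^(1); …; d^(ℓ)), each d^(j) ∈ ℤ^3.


Interval decomposition of M: I[1,2]^2, I[1,3].
HN type (ℓ=2): μ^(1)=3/2; μ^(2)=-2

((2, 2, 0); (1, 1, 1))
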